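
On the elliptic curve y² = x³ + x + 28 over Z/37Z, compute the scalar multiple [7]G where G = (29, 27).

Repeated addition: build up to 7G.
2G: tangent at (29, 27): λ = (3·29² + 1)/(2·27) ≡ 8/17. 17⁻¹ ≡ 24 (mod 37) since 17·24 = 408 ≡ 1, so λ ≡ 8·24 ≡ 7.
  x = λ² - 29 - 29 = 49 - 58 ≡ 28; y = λ·(29 - 28) - 27 ≡ 17. → (28, 17)
3G: (28, 17) + (29, 27). λ = (27 - 17)/(29 - 28) ≡ 10/1 mod 37. 1⁻¹ ≡ 1 (mod 37) since 1·1 = 1 ≡ 1, so λ ≡ 10.
  x = λ² - 28 - 29 = 100 - 57 ≡ 6; y = λ·(28 - 6) - 17 ≡ 18. → (6, 18)
4G: (6, 18) + (29, 27). λ = (27 - 18)/(29 - 6) ≡ 9/23 mod 37. 23⁻¹ ≡ 29 (mod 37) since 23·29 = 667 ≡ 1, so λ ≡ 2.
  x = λ² - 6 - 29 = 4 - 35 ≡ 6; y = λ·(6 - 6) - 18 ≡ 19. → (6, 19)
5G: (6, 19) + (29, 27). λ = (27 - 19)/(29 - 6) ≡ 8/23 mod 37. 23⁻¹ ≡ 29 (mod 37), so λ ≡ 10.
  x = λ² - 6 - 29 = 100 - 35 ≡ 28; y = λ·(6 - 28) - 19 ≡ 20. → (28, 20)
6G: (28, 20) + (29, 27). λ = (27 - 20)/(29 - 28) ≡ 7/1 mod 37. 1⁻¹ ≡ 1 (mod 37) since 1·1 = 1 ≡ 1, so λ ≡ 7.
  x = λ² - 28 - 29 = 49 - 57 ≡ 29; y = λ·(28 - 29) - 20 ≡ 10. → (29, 10)
7G: (29, 10) + (29, 27): same x and y₁ ≡ -y₂, so the sum is ∞.

O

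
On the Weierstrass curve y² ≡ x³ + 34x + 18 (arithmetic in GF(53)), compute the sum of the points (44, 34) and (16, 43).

(44, 34) + (16, 43). λ = (43 - 34)/(16 - 44) ≡ 9/25 mod 53. 25⁻¹ ≡ 17 (mod 53), so λ ≡ 47.
  x = λ² - 44 - 16 = 2209 - 60 ≡ 29; y = λ·(44 - 29) - 34 ≡ 35. → (29, 35)

(29, 35)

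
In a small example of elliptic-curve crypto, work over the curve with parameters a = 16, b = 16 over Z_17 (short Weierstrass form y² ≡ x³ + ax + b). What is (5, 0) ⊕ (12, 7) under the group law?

(1, 4)

(5, 0) + (12, 7). λ = (7 - 0)/(12 - 5) ≡ 7/7 mod 17. 7⁻¹ ≡ 5 (mod 17) since 7·5 = 35 ≡ 1, so λ ≡ 1.
  x = λ² - 5 - 12 = 1 - 17 ≡ 1; y = λ·(5 - 1) - 0 ≡ 4. → (1, 4)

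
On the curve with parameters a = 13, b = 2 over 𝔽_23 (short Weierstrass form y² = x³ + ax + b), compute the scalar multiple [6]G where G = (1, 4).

(2, 6)

Double-and-add on 6 = (110)₂. Start with G = (1, 4) for the leading 1-bit.
double: tangent at (1, 4): λ = (3·1² + 13)/(2·4) ≡ 16/8. 8⁻¹ ≡ 3 (mod 23) since 8·3 = 24 ≡ 1, so λ ≡ 16·3 ≡ 2.
  x = λ² - 1 - 1 = 4 - 2 ≡ 2; y = λ·(1 - 2) - 4 ≡ 17. → (2, 17)
add G: (2, 17) + (1, 4). λ = (4 - 17)/(1 - 2) ≡ 10/22 mod 23. 22⁻¹ ≡ 22 (mod 23) since 22·22 = 484 ≡ 1, so λ ≡ 13.
  x = λ² - 2 - 1 = 169 - 3 ≡ 5; y = λ·(2 - 5) - 17 ≡ 13. → (5, 13)
double: tangent at (5, 13): λ = (3·5² + 13)/(2·13) ≡ 19/3. 3⁻¹ ≡ 8 (mod 23), so λ ≡ 19·8 ≡ 14.
  x = λ² - 5 - 5 = 196 - 10 ≡ 2; y = λ·(5 - 2) - 13 ≡ 6. → (2, 6)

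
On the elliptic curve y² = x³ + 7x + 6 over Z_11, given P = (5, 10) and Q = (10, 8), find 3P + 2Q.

(5, 1)

First 3P:
Repeated addition: build up to 3P.
2P: tangent at (5, 10): λ = (3·5² + 7)/(2·10) ≡ 5/9. 9⁻¹ ≡ 5 (mod 11), so λ ≡ 5·5 ≡ 3.
  x = λ² - 5 - 5 = 9 - 10 ≡ 10; y = λ·(5 - 10) - 10 ≡ 8. → (10, 8)
3P: (10, 8) + (5, 10). λ = (10 - 8)/(5 - 10) ≡ 2/6 mod 11. 6⁻¹ ≡ 2 (mod 11), so λ ≡ 4.
  x = λ² - 10 - 5 = 16 - 15 ≡ 1; y = λ·(10 - 1) - 8 ≡ 6. → (1, 6)
3P = (1, 6).
Next 2Q:
Repeated addition: build up to 2Q.
2Q: tangent at (10, 8): λ = (3·10² + 7)/(2·8) ≡ 10/5. 5⁻¹ ≡ 9 (mod 11), so λ ≡ 10·9 ≡ 2.
  x = λ² - 10 - 10 = 4 - 20 ≡ 6; y = λ·(10 - 6) - 8 ≡ 0. → (6, 0)
2Q = (6, 0).
Finally 3P + 2Q:
(1, 6) + (6, 0). λ = (0 - 6)/(6 - 1) ≡ 5/5 mod 11. 5⁻¹ ≡ 9 (mod 11) since 5·9 = 45 ≡ 1, so λ ≡ 1.
  x = λ² - 1 - 6 = 1 - 7 ≡ 5; y = λ·(1 - 5) - 6 ≡ 1. → (5, 1)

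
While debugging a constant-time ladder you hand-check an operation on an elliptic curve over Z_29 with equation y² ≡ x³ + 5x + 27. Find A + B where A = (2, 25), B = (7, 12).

(2, 25) + (7, 12). λ = (12 - 25)/(7 - 2) ≡ 16/5 mod 29. 5⁻¹ ≡ 6 (mod 29), so λ ≡ 9.
  x = λ² - 2 - 7 = 81 - 9 ≡ 14; y = λ·(2 - 14) - 25 ≡ 12. → (14, 12)

(14, 12)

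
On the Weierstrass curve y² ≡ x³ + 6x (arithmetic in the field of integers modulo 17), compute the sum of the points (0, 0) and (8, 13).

(0, 0) + (8, 13). λ = (13 - 0)/(8 - 0) ≡ 13/8 mod 17. 8⁻¹ ≡ 15 (mod 17), so λ ≡ 8.
  x = λ² - 0 - 8 = 64 - 8 ≡ 5; y = λ·(0 - 5) - 0 ≡ 11. → (5, 11)

(5, 11)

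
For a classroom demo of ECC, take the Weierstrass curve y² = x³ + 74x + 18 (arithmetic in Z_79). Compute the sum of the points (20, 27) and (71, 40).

(20, 27) + (71, 40). λ = (40 - 27)/(71 - 20) ≡ 13/51 mod 79. 51⁻¹ ≡ 31 (mod 79) since 51·31 = 1581 ≡ 1, so λ ≡ 8.
  x = λ² - 20 - 71 = 64 - 91 ≡ 52; y = λ·(20 - 52) - 27 ≡ 33. → (52, 33)

(52, 33)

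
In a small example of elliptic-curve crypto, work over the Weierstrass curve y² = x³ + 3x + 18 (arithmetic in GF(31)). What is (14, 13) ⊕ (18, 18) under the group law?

(18, 13)

(14, 13) + (18, 18). λ = (18 - 13)/(18 - 14) ≡ 5/4 mod 31. 4⁻¹ ≡ 8 (mod 31), so λ ≡ 9.
  x = λ² - 14 - 18 = 81 - 32 ≡ 18; y = λ·(14 - 18) - 13 ≡ 13. → (18, 13)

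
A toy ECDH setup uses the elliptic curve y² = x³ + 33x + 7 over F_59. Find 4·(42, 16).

(46, 53)

Write G = (42, 16).
Double-and-add on 4 = (100)₂. Start with G = (42, 16) for the leading 1-bit.
double: tangent at (42, 16): λ = (3·42² + 33)/(2·16) ≡ 15/32. 32⁻¹ ≡ 24 (mod 59) since 32·24 = 768 ≡ 1, so λ ≡ 15·24 ≡ 6.
  x = λ² - 42 - 42 = 36 - 84 ≡ 11; y = λ·(42 - 11) - 16 ≡ 52. → (11, 52)
double: tangent at (11, 52): λ = (3·11² + 33)/(2·52) ≡ 42/45. 45⁻¹ ≡ 21 (mod 59), so λ ≡ 42·21 ≡ 56.
  x = λ² - 11 - 11 = 3136 - 22 ≡ 46; y = λ·(11 - 46) - 52 ≡ 53. → (46, 53)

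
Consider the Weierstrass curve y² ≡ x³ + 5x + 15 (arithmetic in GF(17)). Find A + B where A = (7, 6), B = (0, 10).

(7, 6) + (0, 10). λ = (10 - 6)/(0 - 7) ≡ 4/10 mod 17. 10⁻¹ ≡ 12 (mod 17), so λ ≡ 14.
  x = λ² - 7 - 0 = 196 - 7 ≡ 2; y = λ·(7 - 2) - 6 ≡ 13. → (2, 13)

(2, 13)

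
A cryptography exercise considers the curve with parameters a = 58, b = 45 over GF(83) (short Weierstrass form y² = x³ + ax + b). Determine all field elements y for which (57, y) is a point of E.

x³ + 58x + 45 = 188544 ≡ 51 (mod 83).
Square roots of 51 mod 83: 36 and 47 (since 36² = 1296 ≡ 51).

36, 47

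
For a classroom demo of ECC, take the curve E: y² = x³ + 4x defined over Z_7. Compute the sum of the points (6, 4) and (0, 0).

(6, 4) + (0, 0). λ = (0 - 4)/(0 - 6) ≡ 3/1 mod 7. 1⁻¹ ≡ 1 (mod 7), so λ ≡ 3.
  x = λ² - 6 - 0 = 9 - 6 ≡ 3; y = λ·(6 - 3) - 4 ≡ 5. → (3, 5)

(3, 5)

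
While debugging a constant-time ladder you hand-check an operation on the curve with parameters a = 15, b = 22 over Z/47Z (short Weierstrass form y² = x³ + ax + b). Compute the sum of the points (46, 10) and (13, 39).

(5, 38)

(46, 10) + (13, 39). λ = (39 - 10)/(13 - 46) ≡ 29/14 mod 47. 14⁻¹ ≡ 37 (mod 47) since 14·37 = 518 ≡ 1, so λ ≡ 39.
  x = λ² - 46 - 13 = 1521 - 59 ≡ 5; y = λ·(46 - 5) - 10 ≡ 38. → (5, 38)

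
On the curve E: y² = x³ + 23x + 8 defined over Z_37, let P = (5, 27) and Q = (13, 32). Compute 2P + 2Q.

First 2P:
Repeated addition: build up to 2P.
2P: tangent at (5, 27): λ = (3·5² + 23)/(2·27) ≡ 24/17. 17⁻¹ ≡ 24 (mod 37), so λ ≡ 24·24 ≡ 21.
  x = λ² - 5 - 5 = 441 - 10 ≡ 24; y = λ·(5 - 24) - 27 ≡ 18. → (24, 18)
2P = (24, 18).
Next 2Q:
Repeated addition: build up to 2Q.
2Q: tangent at (13, 32): λ = (3·13² + 23)/(2·32) ≡ 12/27. 27⁻¹ ≡ 11 (mod 37), so λ ≡ 12·11 ≡ 21.
  x = λ² - 13 - 13 = 441 - 26 ≡ 8; y = λ·(13 - 8) - 32 ≡ 36. → (8, 36)
2Q = (8, 36).
Finally 2P + 2Q:
(24, 18) + (8, 36). λ = (36 - 18)/(8 - 24) ≡ 18/21 mod 37. 21⁻¹ ≡ 30 (mod 37) since 21·30 = 630 ≡ 1, so λ ≡ 22.
  x = λ² - 24 - 8 = 484 - 32 ≡ 8; y = λ·(24 - 8) - 18 ≡ 1. → (8, 1)

(8, 1)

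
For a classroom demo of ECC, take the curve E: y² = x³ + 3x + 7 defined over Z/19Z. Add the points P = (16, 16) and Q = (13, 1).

(16, 16) + (13, 1). λ = (1 - 16)/(13 - 16) ≡ 4/16 mod 19. 16⁻¹ ≡ 6 (mod 19) since 16·6 = 96 ≡ 1, so λ ≡ 5.
  x = λ² - 16 - 13 = 25 - 29 ≡ 15; y = λ·(16 - 15) - 16 ≡ 8. → (15, 8)

(15, 8)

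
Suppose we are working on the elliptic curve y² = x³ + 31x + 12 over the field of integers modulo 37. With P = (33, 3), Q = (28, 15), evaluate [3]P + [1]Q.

(5, 25)

First 3P:
Repeated addition: build up to 3P.
2P: tangent at (33, 3): λ = (3·33² + 31)/(2·3) ≡ 5/6. 6⁻¹ ≡ 31 (mod 37), so λ ≡ 5·31 ≡ 7.
  x = λ² - 33 - 33 = 49 - 66 ≡ 20; y = λ·(33 - 20) - 3 ≡ 14. → (20, 14)
3P: (20, 14) + (33, 3). λ = (3 - 14)/(33 - 20) ≡ 26/13 mod 37. 13⁻¹ ≡ 20 (mod 37), so λ ≡ 2.
  x = λ² - 20 - 33 = 4 - 53 ≡ 25; y = λ·(20 - 25) - 14 ≡ 13. → (25, 13)
3P = (25, 13).
Finally 3P + Q:
(25, 13) + (28, 15). λ = (15 - 13)/(28 - 25) ≡ 2/3 mod 37. 3⁻¹ ≡ 25 (mod 37) since 3·25 = 75 ≡ 1, so λ ≡ 13.
  x = λ² - 25 - 28 = 169 - 53 ≡ 5; y = λ·(25 - 5) - 13 ≡ 25. → (5, 25)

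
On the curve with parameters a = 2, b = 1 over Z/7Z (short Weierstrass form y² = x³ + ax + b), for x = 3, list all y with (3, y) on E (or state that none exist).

none

x³ + 2x + 1 = 34 ≡ 6 (mod 7).
6 is a non-residue mod 7; no y exists.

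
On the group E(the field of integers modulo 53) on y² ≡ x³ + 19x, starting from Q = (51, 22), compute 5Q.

(31, 45)

Double-and-add on 5 = (101)₂. Start with Q = (51, 22) for the leading 1-bit.
double: tangent at (51, 22): λ = (3·51² + 19)/(2·22) ≡ 31/44. 44⁻¹ ≡ 47 (mod 53), so λ ≡ 31·47 ≡ 26.
  x = λ² - 51 - 51 = 676 - 102 ≡ 44; y = λ·(51 - 44) - 22 ≡ 1. → (44, 1)
double: tangent at (44, 1): λ = (3·44² + 19)/(2·1) ≡ 50/2. 2⁻¹ ≡ 27 (mod 53) since 2·27 = 54 ≡ 1, so λ ≡ 50·27 ≡ 25.
  x = λ² - 44 - 44 = 625 - 88 ≡ 7; y = λ·(44 - 7) - 1 ≡ 23. → (7, 23)
add Q: (7, 23) + (51, 22). λ = (22 - 23)/(51 - 7) ≡ 52/44 mod 53. 44⁻¹ ≡ 47 (mod 53) since 44·47 = 2068 ≡ 1, so λ ≡ 6.
  x = λ² - 7 - 51 = 36 - 58 ≡ 31; y = λ·(7 - 31) - 23 ≡ 45. → (31, 45)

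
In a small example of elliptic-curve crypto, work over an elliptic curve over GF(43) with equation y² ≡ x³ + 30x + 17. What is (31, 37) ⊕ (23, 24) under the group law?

(38, 0)

(31, 37) + (23, 24). λ = (24 - 37)/(23 - 31) ≡ 30/35 mod 43. 35⁻¹ ≡ 16 (mod 43) since 35·16 = 560 ≡ 1, so λ ≡ 7.
  x = λ² - 31 - 23 = 49 - 54 ≡ 38; y = λ·(31 - 38) - 37 ≡ 0. → (38, 0)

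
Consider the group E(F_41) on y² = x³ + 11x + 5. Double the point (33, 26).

(14, 19)

tangent at (33, 26): λ = (3·33² + 11)/(2·26) ≡ 39/11. 11⁻¹ ≡ 15 (mod 41), so λ ≡ 39·15 ≡ 11.
  x = λ² - 33 - 33 = 121 - 66 ≡ 14; y = λ·(33 - 14) - 26 ≡ 19. → (14, 19)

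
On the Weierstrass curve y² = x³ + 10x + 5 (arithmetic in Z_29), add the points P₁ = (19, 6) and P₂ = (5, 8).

(21, 15)

(19, 6) + (5, 8). λ = (8 - 6)/(5 - 19) ≡ 2/15 mod 29. 15⁻¹ ≡ 2 (mod 29), so λ ≡ 4.
  x = λ² - 19 - 5 = 16 - 24 ≡ 21; y = λ·(19 - 21) - 6 ≡ 15. → (21, 15)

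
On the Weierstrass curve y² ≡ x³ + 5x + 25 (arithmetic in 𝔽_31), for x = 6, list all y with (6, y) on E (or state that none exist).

none

x³ + 5x + 25 = 271 ≡ 23 (mod 31).
23 is a non-residue mod 31; no y exists.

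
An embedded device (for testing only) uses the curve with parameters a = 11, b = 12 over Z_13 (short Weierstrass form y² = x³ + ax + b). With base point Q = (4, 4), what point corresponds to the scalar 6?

(2, 4)

Double-and-add on 6 = (110)₂. Start with Q = (4, 4) for the leading 1-bit.
double: tangent at (4, 4): λ = (3·4² + 11)/(2·4) ≡ 7/8. 8⁻¹ ≡ 5 (mod 13), so λ ≡ 7·5 ≡ 9.
  x = λ² - 4 - 4 = 81 - 8 ≡ 8; y = λ·(4 - 8) - 4 ≡ 12. → (8, 12)
add Q: (8, 12) + (4, 4). λ = (4 - 12)/(4 - 8) ≡ 5/9 mod 13. 9⁻¹ ≡ 3 (mod 13), so λ ≡ 2.
  x = λ² - 8 - 4 = 4 - 12 ≡ 5; y = λ·(8 - 5) - 12 ≡ 7. → (5, 7)
double: tangent at (5, 7): λ = (3·5² + 11)/(2·7) ≡ 8/1. 1⁻¹ ≡ 1 (mod 13), so λ ≡ 8·1 ≡ 8.
  x = λ² - 5 - 5 = 64 - 10 ≡ 2; y = λ·(5 - 2) - 7 ≡ 4. → (2, 4)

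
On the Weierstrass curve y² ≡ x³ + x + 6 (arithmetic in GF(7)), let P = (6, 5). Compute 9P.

(3, 1)

Repeated addition: build up to 9P.
2P: tangent at (6, 5): λ = (3·6² + 1)/(2·5) ≡ 4/3. 3⁻¹ ≡ 5 (mod 7), so λ ≡ 4·5 ≡ 6.
  x = λ² - 6 - 6 = 36 - 12 ≡ 3; y = λ·(6 - 3) - 5 ≡ 6. → (3, 6)
3P: (3, 6) + (6, 5). λ = (5 - 6)/(6 - 3) ≡ 6/3 mod 7. 3⁻¹ ≡ 5 (mod 7), so λ ≡ 2.
  x = λ² - 3 - 6 = 4 - 9 ≡ 2; y = λ·(3 - 2) - 6 ≡ 3. → (2, 3)
4P: (2, 3) + (6, 5). λ = (5 - 3)/(6 - 2) ≡ 2/4 mod 7. 4⁻¹ ≡ 2 (mod 7), so λ ≡ 4.
  x = λ² - 2 - 6 = 16 - 8 ≡ 1; y = λ·(2 - 1) - 3 ≡ 1. → (1, 1)
5P: (1, 1) + (6, 5). λ = (5 - 1)/(6 - 1) ≡ 4/5 mod 7. 5⁻¹ ≡ 3 (mod 7), so λ ≡ 5.
  x = λ² - 1 - 6 = 25 - 7 ≡ 4; y = λ·(1 - 4) - 1 ≡ 5. → (4, 5)
6P: (4, 5) + (6, 5). λ = (5 - 5)/(6 - 4) ≡ 0/2 mod 7. 2⁻¹ ≡ 4 (mod 7), so λ ≡ 0.
  x = λ² - 4 - 6 = 0 - 10 ≡ 4; y = λ·(4 - 4) - 5 ≡ 2. → (4, 2)
7P: (4, 2) + (6, 5). λ = (5 - 2)/(6 - 4) ≡ 3/2 mod 7. 2⁻¹ ≡ 4 (mod 7), so λ ≡ 5.
  x = λ² - 4 - 6 = 25 - 10 ≡ 1; y = λ·(4 - 1) - 2 ≡ 6. → (1, 6)
8P: (1, 6) + (6, 5). λ = (5 - 6)/(6 - 1) ≡ 6/5 mod 7. 5⁻¹ ≡ 3 (mod 7), so λ ≡ 4.
  x = λ² - 1 - 6 = 16 - 7 ≡ 2; y = λ·(1 - 2) - 6 ≡ 4. → (2, 4)
9P: (2, 4) + (6, 5). λ = (5 - 4)/(6 - 2) ≡ 1/4 mod 7. 4⁻¹ ≡ 2 (mod 7), so λ ≡ 2.
  x = λ² - 2 - 6 = 4 - 8 ≡ 3; y = λ·(2 - 3) - 4 ≡ 1. → (3, 1)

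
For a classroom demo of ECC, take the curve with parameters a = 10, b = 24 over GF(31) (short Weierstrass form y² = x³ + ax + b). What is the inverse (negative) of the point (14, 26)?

-(14, 26) = (14, -26 mod 31) = (14, 5).

(14, 5)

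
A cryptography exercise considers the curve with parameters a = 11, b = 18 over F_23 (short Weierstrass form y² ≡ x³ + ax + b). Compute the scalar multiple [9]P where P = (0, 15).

Repeated addition: build up to 9P.
2P: tangent at (0, 15): λ = (3·0² + 11)/(2·15) ≡ 11/7. 7⁻¹ ≡ 10 (mod 23) since 7·10 = 70 ≡ 1, so λ ≡ 11·10 ≡ 18.
  x = λ² - 0 - 0 = 324 - 0 ≡ 2; y = λ·(0 - 2) - 15 ≡ 18. → (2, 18)
3P: (2, 18) + (0, 15). λ = (15 - 18)/(0 - 2) ≡ 20/21 mod 23. 21⁻¹ ≡ 11 (mod 23), so λ ≡ 13.
  x = λ² - 2 - 0 = 169 - 2 ≡ 6; y = λ·(2 - 6) - 18 ≡ 22. → (6, 22)
4P: (6, 22) + (0, 15). λ = (15 - 22)/(0 - 6) ≡ 16/17 mod 23. 17⁻¹ ≡ 19 (mod 23) since 17·19 = 323 ≡ 1, so λ ≡ 5.
  x = λ² - 6 - 0 = 25 - 6 ≡ 19; y = λ·(6 - 19) - 22 ≡ 5. → (19, 5)
5P: (19, 5) + (0, 15). λ = (15 - 5)/(0 - 19) ≡ 10/4 mod 23. 4⁻¹ ≡ 6 (mod 23) since 4·6 = 24 ≡ 1, so λ ≡ 14.
  x = λ² - 19 - 0 = 196 - 19 ≡ 16; y = λ·(19 - 16) - 5 ≡ 14. → (16, 14)
6P: (16, 14) + (0, 15). λ = (15 - 14)/(0 - 16) ≡ 1/7 mod 23. 7⁻¹ ≡ 10 (mod 23) since 7·10 = 70 ≡ 1, so λ ≡ 10.
  x = λ² - 16 - 0 = 100 - 16 ≡ 15; y = λ·(16 - 15) - 14 ≡ 19. → (15, 19)
7P: (15, 19) + (0, 15). λ = (15 - 19)/(0 - 15) ≡ 19/8 mod 23. 8⁻¹ ≡ 3 (mod 23), so λ ≡ 11.
  x = λ² - 15 - 0 = 121 - 15 ≡ 14; y = λ·(15 - 14) - 19 ≡ 15. → (14, 15)
8P: (14, 15) + (0, 15). λ = (15 - 15)/(0 - 14) ≡ 0/9 mod 23. 9⁻¹ ≡ 18 (mod 23), so λ ≡ 0.
  x = λ² - 14 - 0 = 0 - 14 ≡ 9; y = λ·(14 - 9) - 15 ≡ 8. → (9, 8)
9P: (9, 8) + (0, 15). λ = (15 - 8)/(0 - 9) ≡ 7/14 mod 23. 14⁻¹ ≡ 5 (mod 23) since 14·5 = 70 ≡ 1, so λ ≡ 12.
  x = λ² - 9 - 0 = 144 - 9 ≡ 20; y = λ·(9 - 20) - 8 ≡ 21. → (20, 21)

(20, 21)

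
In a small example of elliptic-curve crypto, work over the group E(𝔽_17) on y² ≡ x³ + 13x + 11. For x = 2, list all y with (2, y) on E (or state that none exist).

x³ + 13x + 11 = 45 ≡ 11 (mod 17).
11 is a non-residue mod 17; no y exists.

none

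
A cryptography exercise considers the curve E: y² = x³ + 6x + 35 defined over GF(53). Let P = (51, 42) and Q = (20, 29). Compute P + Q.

(51, 42) + (20, 29). λ = (29 - 42)/(20 - 51) ≡ 40/22 mod 53. 22⁻¹ ≡ 41 (mod 53), so λ ≡ 50.
  x = λ² - 51 - 20 = 2500 - 71 ≡ 44; y = λ·(51 - 44) - 42 ≡ 43. → (44, 43)

(44, 43)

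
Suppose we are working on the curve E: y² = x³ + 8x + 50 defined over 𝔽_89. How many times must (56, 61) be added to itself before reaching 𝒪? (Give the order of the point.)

3

2P: tangent at (56, 61): λ = (3·56² + 8)/(2·61) ≡ 71/33. 33⁻¹ ≡ 27 (mod 89), so λ ≡ 71·27 ≡ 48.
  x = λ² - 56 - 56 = 2304 - 112 ≡ 56; y = λ·(56 - 56) - 61 ≡ 28. → (56, 28)
3P: (56, 28) + (56, 61): same x and y₁ ≡ -y₂, so the sum is 𝒪.
3P = 𝒪, so the order is 3.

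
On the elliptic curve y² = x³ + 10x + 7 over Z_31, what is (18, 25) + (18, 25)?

(0, 21)

tangent at (18, 25): λ = (3·18² + 10)/(2·25) ≡ 21/19. 19⁻¹ ≡ 18 (mod 31), so λ ≡ 21·18 ≡ 6.
  x = λ² - 18 - 18 = 36 - 36 ≡ 0; y = λ·(18 - 0) - 25 ≡ 21. → (0, 21)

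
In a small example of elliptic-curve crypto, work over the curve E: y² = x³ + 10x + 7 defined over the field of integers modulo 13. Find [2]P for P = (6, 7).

(2, 10)

tangent at (6, 7): λ = (3·6² + 10)/(2·7) ≡ 1/1. 1⁻¹ ≡ 1 (mod 13), so λ ≡ 1·1 ≡ 1.
  x = λ² - 6 - 6 = 1 - 12 ≡ 2; y = λ·(6 - 2) - 7 ≡ 10. → (2, 10)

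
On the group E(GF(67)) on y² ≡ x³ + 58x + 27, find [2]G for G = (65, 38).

(19, 22)

tangent at (65, 38): λ = (3·65² + 58)/(2·38) ≡ 3/9. 9⁻¹ ≡ 15 (mod 67) since 9·15 = 135 ≡ 1, so λ ≡ 3·15 ≡ 45.
  x = λ² - 65 - 65 = 2025 - 130 ≡ 19; y = λ·(65 - 19) - 38 ≡ 22. → (19, 22)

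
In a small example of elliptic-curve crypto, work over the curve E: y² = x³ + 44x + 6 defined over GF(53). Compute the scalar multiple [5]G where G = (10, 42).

(51, 49)

Repeated addition: build up to 5G.
2G: tangent at (10, 42): λ = (3·10² + 44)/(2·42) ≡ 26/31. 31⁻¹ ≡ 12 (mod 53) since 31·12 = 372 ≡ 1, so λ ≡ 26·12 ≡ 47.
  x = λ² - 10 - 10 = 2209 - 20 ≡ 16; y = λ·(10 - 16) - 42 ≡ 47. → (16, 47)
3G: (16, 47) + (10, 42). λ = (42 - 47)/(10 - 16) ≡ 48/47 mod 53. 47⁻¹ ≡ 44 (mod 53), so λ ≡ 45.
  x = λ² - 16 - 10 = 2025 - 26 ≡ 38; y = λ·(16 - 38) - 47 ≡ 23. → (38, 23)
4G: (38, 23) + (10, 42). λ = (42 - 23)/(10 - 38) ≡ 19/25 mod 53. 25⁻¹ ≡ 17 (mod 53) since 25·17 = 425 ≡ 1, so λ ≡ 5.
  x = λ² - 38 - 10 = 25 - 48 ≡ 30; y = λ·(38 - 30) - 23 ≡ 17. → (30, 17)
5G: (30, 17) + (10, 42). λ = (42 - 17)/(10 - 30) ≡ 25/33 mod 53. 33⁻¹ ≡ 45 (mod 53), so λ ≡ 12.
  x = λ² - 30 - 10 = 144 - 40 ≡ 51; y = λ·(30 - 51) - 17 ≡ 49. → (51, 49)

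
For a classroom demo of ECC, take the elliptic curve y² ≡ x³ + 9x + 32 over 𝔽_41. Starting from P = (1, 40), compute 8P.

(24, 3)

Repeated addition: build up to 8P.
2P: tangent at (1, 40): λ = (3·1² + 9)/(2·40) ≡ 12/39. 39⁻¹ ≡ 20 (mod 41), so λ ≡ 12·20 ≡ 35.
  x = λ² - 1 - 1 = 1225 - 2 ≡ 34; y = λ·(1 - 34) - 40 ≡ 35. → (34, 35)
3P: (34, 35) + (1, 40). λ = (40 - 35)/(1 - 34) ≡ 5/8 mod 41. 8⁻¹ ≡ 36 (mod 41), so λ ≡ 16.
  x = λ² - 34 - 1 = 256 - 35 ≡ 16; y = λ·(34 - 16) - 35 ≡ 7. → (16, 7)
4P: (16, 7) + (1, 40). λ = (40 - 7)/(1 - 16) ≡ 33/26 mod 41. 26⁻¹ ≡ 30 (mod 41) since 26·30 = 780 ≡ 1, so λ ≡ 6.
  x = λ² - 16 - 1 = 36 - 17 ≡ 19; y = λ·(16 - 19) - 7 ≡ 16. → (19, 16)
5P: (19, 16) + (1, 40). λ = (40 - 16)/(1 - 19) ≡ 24/23 mod 41. 23⁻¹ ≡ 25 (mod 41), so λ ≡ 26.
  x = λ² - 19 - 1 = 676 - 20 ≡ 0; y = λ·(19 - 0) - 16 ≡ 27. → (0, 27)
6P: (0, 27) + (1, 40). λ = (40 - 27)/(1 - 0) ≡ 13/1 mod 41. 1⁻¹ ≡ 1 (mod 41) since 1·1 = 1 ≡ 1, so λ ≡ 13.
  x = λ² - 0 - 1 = 169 - 1 ≡ 4; y = λ·(0 - 4) - 27 ≡ 3. → (4, 3)
7P: (4, 3) + (1, 40). λ = (40 - 3)/(1 - 4) ≡ 37/38 mod 41. 38⁻¹ ≡ 27 (mod 41), so λ ≡ 15.
  x = λ² - 4 - 1 = 225 - 5 ≡ 15; y = λ·(4 - 15) - 3 ≡ 37. → (15, 37)
8P: (15, 37) + (1, 40). λ = (40 - 37)/(1 - 15) ≡ 3/27 mod 41. 27⁻¹ ≡ 38 (mod 41) since 27·38 = 1026 ≡ 1, so λ ≡ 32.
  x = λ² - 15 - 1 = 1024 - 16 ≡ 24; y = λ·(15 - 24) - 37 ≡ 3. → (24, 3)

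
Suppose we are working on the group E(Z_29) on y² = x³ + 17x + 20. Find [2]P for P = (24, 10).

(1, 3)

tangent at (24, 10): λ = (3·24² + 17)/(2·10) ≡ 5/20. 20⁻¹ ≡ 16 (mod 29), so λ ≡ 5·16 ≡ 22.
  x = λ² - 24 - 24 = 484 - 48 ≡ 1; y = λ·(24 - 1) - 10 ≡ 3. → (1, 3)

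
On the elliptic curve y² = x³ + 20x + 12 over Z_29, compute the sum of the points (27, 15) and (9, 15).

(27, 15) + (9, 15). λ = (15 - 15)/(9 - 27) ≡ 0/11 mod 29. 11⁻¹ ≡ 8 (mod 29) since 11·8 = 88 ≡ 1, so λ ≡ 0.
  x = λ² - 27 - 9 = 0 - 36 ≡ 22; y = λ·(27 - 22) - 15 ≡ 14. → (22, 14)

(22, 14)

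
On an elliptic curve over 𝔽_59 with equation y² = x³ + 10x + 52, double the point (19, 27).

tangent at (19, 27): λ = (3·19² + 10)/(2·27) ≡ 31/54. 54⁻¹ ≡ 47 (mod 59) since 54·47 = 2538 ≡ 1, so λ ≡ 31·47 ≡ 41.
  x = λ² - 19 - 19 = 1681 - 38 ≡ 50; y = λ·(19 - 50) - 27 ≡ 0. → (50, 0)

(50, 0)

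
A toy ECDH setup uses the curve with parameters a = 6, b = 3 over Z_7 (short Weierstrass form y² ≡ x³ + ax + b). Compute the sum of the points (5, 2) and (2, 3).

(4, 0)

(5, 2) + (2, 3). λ = (3 - 2)/(2 - 5) ≡ 1/4 mod 7. 4⁻¹ ≡ 2 (mod 7) since 4·2 = 8 ≡ 1, so λ ≡ 2.
  x = λ² - 5 - 2 = 4 - 7 ≡ 4; y = λ·(5 - 4) - 2 ≡ 0. → (4, 0)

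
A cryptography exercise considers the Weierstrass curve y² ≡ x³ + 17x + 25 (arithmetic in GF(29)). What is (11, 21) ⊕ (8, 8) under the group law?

(3, 4)

(11, 21) + (8, 8). λ = (8 - 21)/(8 - 11) ≡ 16/26 mod 29. 26⁻¹ ≡ 19 (mod 29) since 26·19 = 494 ≡ 1, so λ ≡ 14.
  x = λ² - 11 - 8 = 196 - 19 ≡ 3; y = λ·(11 - 3) - 21 ≡ 4. → (3, 4)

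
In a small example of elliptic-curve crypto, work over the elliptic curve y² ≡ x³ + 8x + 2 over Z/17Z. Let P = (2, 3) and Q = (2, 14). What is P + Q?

The two points share x = 2 and their y-coordinates satisfy 3 + 14 ≡ 0 (mod 17), so they are inverses. Their sum is 𝒪.

O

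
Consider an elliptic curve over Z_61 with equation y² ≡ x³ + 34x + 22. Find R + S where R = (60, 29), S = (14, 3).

(60, 29) + (14, 3). λ = (3 - 29)/(14 - 60) ≡ 35/15 mod 61. 15⁻¹ ≡ 57 (mod 61), so λ ≡ 43.
  x = λ² - 60 - 14 = 1849 - 74 ≡ 6; y = λ·(60 - 6) - 29 ≡ 36. → (6, 36)

(6, 36)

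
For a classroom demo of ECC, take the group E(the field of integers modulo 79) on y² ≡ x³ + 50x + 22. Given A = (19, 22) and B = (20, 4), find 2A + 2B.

First 2A:
Repeated addition: build up to 2A.
2A: tangent at (19, 22): λ = (3·19² + 50)/(2·22) ≡ 27/44. 44⁻¹ ≡ 9 (mod 79), so λ ≡ 27·9 ≡ 6.
  x = λ² - 19 - 19 = 36 - 38 ≡ 77; y = λ·(19 - 77) - 22 ≡ 25. → (77, 25)
2A = (77, 25).
Next 2B:
Repeated addition: build up to 2B.
2B: tangent at (20, 4): λ = (3·20² + 50)/(2·4) ≡ 65/8. 8⁻¹ ≡ 10 (mod 79), so λ ≡ 65·10 ≡ 18.
  x = λ² - 20 - 20 = 324 - 40 ≡ 47; y = λ·(20 - 47) - 4 ≡ 63. → (47, 63)
2B = (47, 63).
Finally 2A + 2B:
(77, 25) + (47, 63). λ = (63 - 25)/(47 - 77) ≡ 38/49 mod 79. 49⁻¹ ≡ 50 (mod 79), so λ ≡ 4.
  x = λ² - 77 - 47 = 16 - 124 ≡ 50; y = λ·(77 - 50) - 25 ≡ 4. → (50, 4)

(50, 4)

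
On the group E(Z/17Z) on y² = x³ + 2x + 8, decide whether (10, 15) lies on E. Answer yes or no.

no

y² = 15² ≡ 4; x³ + 2x + 8 = 1028 ≡ 8 (mod 17). 4 ≠ 8.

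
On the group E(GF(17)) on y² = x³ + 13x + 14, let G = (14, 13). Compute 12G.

Double-and-add on 12 = (1100)₂. Start with G = (14, 13) for the leading 1-bit.
double: tangent at (14, 13): λ = (3·14² + 13)/(2·13) ≡ 6/9. 9⁻¹ ≡ 2 (mod 17), so λ ≡ 6·2 ≡ 12.
  x = λ² - 14 - 14 = 144 - 28 ≡ 14; y = λ·(14 - 14) - 13 ≡ 4. → (14, 4)
add G: (14, 4) + (14, 13): same x and y₁ ≡ -y₂, so the sum is 𝒪.
double: 𝒪 + 𝒪 = 𝒪 (identity).
double: 𝒪 + 𝒪 = 𝒪 (identity).

O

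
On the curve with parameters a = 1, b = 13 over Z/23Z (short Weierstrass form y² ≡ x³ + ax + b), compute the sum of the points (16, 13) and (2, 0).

(21, 7)

(16, 13) + (2, 0). λ = (0 - 13)/(2 - 16) ≡ 10/9 mod 23. 9⁻¹ ≡ 18 (mod 23) since 9·18 = 162 ≡ 1, so λ ≡ 19.
  x = λ² - 16 - 2 = 361 - 18 ≡ 21; y = λ·(16 - 21) - 13 ≡ 7. → (21, 7)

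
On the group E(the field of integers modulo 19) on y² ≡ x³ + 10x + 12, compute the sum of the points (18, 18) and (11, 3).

(18, 18) + (11, 3). λ = (3 - 18)/(11 - 18) ≡ 4/12 mod 19. 12⁻¹ ≡ 8 (mod 19), so λ ≡ 13.
  x = λ² - 18 - 11 = 169 - 29 ≡ 7; y = λ·(18 - 7) - 18 ≡ 11. → (7, 11)

(7, 11)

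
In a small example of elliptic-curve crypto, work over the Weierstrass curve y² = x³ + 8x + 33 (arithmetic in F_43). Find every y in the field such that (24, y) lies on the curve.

17, 26

x³ + 8x + 33 = 14049 ≡ 31 (mod 43).
Square roots of 31 mod 43: 17 and 26 (since 17² = 289 ≡ 31).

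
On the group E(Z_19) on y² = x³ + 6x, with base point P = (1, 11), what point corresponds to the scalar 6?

(6, 10)

Double-and-add on 6 = (110)₂. Start with P = (1, 11) for the leading 1-bit.
double: tangent at (1, 11): λ = (3·1² + 6)/(2·11) ≡ 9/3. 3⁻¹ ≡ 13 (mod 19), so λ ≡ 9·13 ≡ 3.
  x = λ² - 1 - 1 = 9 - 2 ≡ 7; y = λ·(1 - 7) - 11 ≡ 9. → (7, 9)
add P: (7, 9) + (1, 11). λ = (11 - 9)/(1 - 7) ≡ 2/13 mod 19. 13⁻¹ ≡ 3 (mod 19), so λ ≡ 6.
  x = λ² - 7 - 1 = 36 - 8 ≡ 9; y = λ·(7 - 9) - 9 ≡ 17. → (9, 17)
double: tangent at (9, 17): λ = (3·9² + 6)/(2·17) ≡ 2/15. 15⁻¹ ≡ 14 (mod 19) since 15·14 = 210 ≡ 1, so λ ≡ 2·14 ≡ 9.
  x = λ² - 9 - 9 = 81 - 18 ≡ 6; y = λ·(9 - 6) - 17 ≡ 10. → (6, 10)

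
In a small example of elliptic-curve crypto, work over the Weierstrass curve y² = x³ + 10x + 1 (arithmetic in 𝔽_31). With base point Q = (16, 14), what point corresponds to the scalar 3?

(9, 13)

Repeated addition: build up to 3Q.
2Q: tangent at (16, 14): λ = (3·16² + 10)/(2·14) ≡ 3/28. 28⁻¹ ≡ 10 (mod 31), so λ ≡ 3·10 ≡ 30.
  x = λ² - 16 - 16 = 900 - 32 ≡ 0; y = λ·(16 - 0) - 14 ≡ 1. → (0, 1)
3Q: (0, 1) + (16, 14). λ = (14 - 1)/(16 - 0) ≡ 13/16 mod 31. 16⁻¹ ≡ 2 (mod 31), so λ ≡ 26.
  x = λ² - 0 - 16 = 676 - 16 ≡ 9; y = λ·(0 - 9) - 1 ≡ 13. → (9, 13)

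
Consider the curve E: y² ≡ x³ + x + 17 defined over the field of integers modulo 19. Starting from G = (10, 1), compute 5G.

Double-and-add on 5 = (101)₂. Start with G = (10, 1) for the leading 1-bit.
double: tangent at (10, 1): λ = (3·10² + 1)/(2·1) ≡ 16/2. 2⁻¹ ≡ 10 (mod 19), so λ ≡ 16·10 ≡ 8.
  x = λ² - 10 - 10 = 64 - 20 ≡ 6; y = λ·(10 - 6) - 1 ≡ 12. → (6, 12)
double: tangent at (6, 12): λ = (3·6² + 1)/(2·12) ≡ 14/5. 5⁻¹ ≡ 4 (mod 19), so λ ≡ 14·4 ≡ 18.
  x = λ² - 6 - 6 = 324 - 12 ≡ 8; y = λ·(6 - 8) - 12 ≡ 9. → (8, 9)
add G: (8, 9) + (10, 1). λ = (1 - 9)/(10 - 8) ≡ 11/2 mod 19. 2⁻¹ ≡ 10 (mod 19) since 2·10 = 20 ≡ 1, so λ ≡ 15.
  x = λ² - 8 - 10 = 225 - 18 ≡ 17; y = λ·(8 - 17) - 9 ≡ 8. → (17, 8)

(17, 8)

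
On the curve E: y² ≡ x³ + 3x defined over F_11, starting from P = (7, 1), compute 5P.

(2, 5)

Repeated addition: build up to 5P.
2P: tangent at (7, 1): λ = (3·7² + 3)/(2·1) ≡ 7/2. 2⁻¹ ≡ 6 (mod 11), so λ ≡ 7·6 ≡ 9.
  x = λ² - 7 - 7 = 81 - 14 ≡ 1; y = λ·(7 - 1) - 1 ≡ 9. → (1, 9)
3P: (1, 9) + (7, 1). λ = (1 - 9)/(7 - 1) ≡ 3/6 mod 11. 6⁻¹ ≡ 2 (mod 11), so λ ≡ 6.
  x = λ² - 1 - 7 = 36 - 8 ≡ 6; y = λ·(1 - 6) - 9 ≡ 5. → (6, 5)
4P: (6, 5) + (7, 1). λ = (1 - 5)/(7 - 6) ≡ 7/1 mod 11. 1⁻¹ ≡ 1 (mod 11), so λ ≡ 7.
  x = λ² - 6 - 7 = 49 - 13 ≡ 3; y = λ·(6 - 3) - 5 ≡ 5. → (3, 5)
5P: (3, 5) + (7, 1). λ = (1 - 5)/(7 - 3) ≡ 7/4 mod 11. 4⁻¹ ≡ 3 (mod 11) since 4·3 = 12 ≡ 1, so λ ≡ 10.
  x = λ² - 3 - 7 = 100 - 10 ≡ 2; y = λ·(3 - 2) - 5 ≡ 5. → (2, 5)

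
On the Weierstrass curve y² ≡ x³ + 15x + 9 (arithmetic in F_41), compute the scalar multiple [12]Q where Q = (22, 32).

Double-and-add on 12 = (1100)₂. Start with Q = (22, 32) for the leading 1-bit.
double: tangent at (22, 32): λ = (3·22² + 15)/(2·32) ≡ 32/23. 23⁻¹ ≡ 25 (mod 41), so λ ≡ 32·25 ≡ 21.
  x = λ² - 22 - 22 = 441 - 44 ≡ 28; y = λ·(22 - 28) - 32 ≡ 6. → (28, 6)
add Q: (28, 6) + (22, 32). λ = (32 - 6)/(22 - 28) ≡ 26/35 mod 41. 35⁻¹ ≡ 34 (mod 41), so λ ≡ 23.
  x = λ² - 28 - 22 = 529 - 50 ≡ 28; y = λ·(28 - 28) - 6 ≡ 35. → (28, 35)
double: tangent at (28, 35): λ = (3·28² + 15)/(2·35) ≡ 30/29. 29⁻¹ ≡ 17 (mod 41) since 29·17 = 493 ≡ 1, so λ ≡ 30·17 ≡ 18.
  x = λ² - 28 - 28 = 324 - 56 ≡ 22; y = λ·(28 - 22) - 35 ≡ 32. → (22, 32)
double: tangent at (22, 32): λ = (3·22² + 15)/(2·32) ≡ 32/23. 23⁻¹ ≡ 25 (mod 41) since 23·25 = 575 ≡ 1, so λ ≡ 32·25 ≡ 21.
  x = λ² - 22 - 22 = 441 - 44 ≡ 28; y = λ·(22 - 28) - 32 ≡ 6. → (28, 6)

(28, 6)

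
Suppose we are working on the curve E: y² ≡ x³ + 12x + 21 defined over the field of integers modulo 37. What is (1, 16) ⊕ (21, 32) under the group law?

(1, 16) + (21, 32). λ = (32 - 16)/(21 - 1) ≡ 16/20 mod 37. 20⁻¹ ≡ 13 (mod 37) since 20·13 = 260 ≡ 1, so λ ≡ 23.
  x = λ² - 1 - 21 = 529 - 22 ≡ 26; y = λ·(1 - 26) - 16 ≡ 1. → (26, 1)

(26, 1)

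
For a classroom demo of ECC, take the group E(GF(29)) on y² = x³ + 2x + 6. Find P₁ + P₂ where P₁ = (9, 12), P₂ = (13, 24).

(9, 12) + (13, 24). λ = (24 - 12)/(13 - 9) ≡ 12/4 mod 29. 4⁻¹ ≡ 22 (mod 29) since 4·22 = 88 ≡ 1, so λ ≡ 3.
  x = λ² - 9 - 13 = 9 - 22 ≡ 16; y = λ·(9 - 16) - 12 ≡ 25. → (16, 25)

(16, 25)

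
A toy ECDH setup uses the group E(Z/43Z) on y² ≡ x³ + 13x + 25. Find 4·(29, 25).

(2, 39)

Write G = (29, 25).
Double-and-add on 4 = (100)₂. Start with G = (29, 25) for the leading 1-bit.
double: tangent at (29, 25): λ = (3·29² + 13)/(2·25) ≡ 42/7. 7⁻¹ ≡ 37 (mod 43), so λ ≡ 42·37 ≡ 6.
  x = λ² - 29 - 29 = 36 - 58 ≡ 21; y = λ·(29 - 21) - 25 ≡ 23. → (21, 23)
double: tangent at (21, 23): λ = (3·21² + 13)/(2·23) ≡ 3/3. 3⁻¹ ≡ 29 (mod 43) since 3·29 = 87 ≡ 1, so λ ≡ 3·29 ≡ 1.
  x = λ² - 21 - 21 = 1 - 42 ≡ 2; y = λ·(21 - 2) - 23 ≡ 39. → (2, 39)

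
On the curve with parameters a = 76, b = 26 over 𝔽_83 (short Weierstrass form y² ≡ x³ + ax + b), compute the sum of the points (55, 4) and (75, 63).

(64, 40)

(55, 4) + (75, 63). λ = (63 - 4)/(75 - 55) ≡ 59/20 mod 83. 20⁻¹ ≡ 54 (mod 83) since 20·54 = 1080 ≡ 1, so λ ≡ 32.
  x = λ² - 55 - 75 = 1024 - 130 ≡ 64; y = λ·(55 - 64) - 4 ≡ 40. → (64, 40)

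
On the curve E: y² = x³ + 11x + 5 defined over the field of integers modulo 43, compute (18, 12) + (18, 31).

O

The two points share x = 18 and their y-coordinates satisfy 12 + 31 ≡ 0 (mod 43), so they are inverses. Their sum is O.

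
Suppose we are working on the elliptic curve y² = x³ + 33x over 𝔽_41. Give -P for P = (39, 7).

-(39, 7) = (39, -7 mod 41) = (39, 34).

(39, 34)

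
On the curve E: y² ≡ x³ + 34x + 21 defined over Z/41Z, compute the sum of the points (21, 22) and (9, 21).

(21, 22) + (9, 21). λ = (21 - 22)/(9 - 21) ≡ 40/29 mod 41. 29⁻¹ ≡ 17 (mod 41), so λ ≡ 24.
  x = λ² - 21 - 9 = 576 - 30 ≡ 13; y = λ·(21 - 13) - 22 ≡ 6. → (13, 6)

(13, 6)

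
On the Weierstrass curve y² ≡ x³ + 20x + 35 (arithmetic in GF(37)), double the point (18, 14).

tangent at (18, 14): λ = (3·18² + 20)/(2·14) ≡ 30/28. 28⁻¹ ≡ 4 (mod 37) since 28·4 = 112 ≡ 1, so λ ≡ 30·4 ≡ 9.
  x = λ² - 18 - 18 = 81 - 36 ≡ 8; y = λ·(18 - 8) - 14 ≡ 2. → (8, 2)

(8, 2)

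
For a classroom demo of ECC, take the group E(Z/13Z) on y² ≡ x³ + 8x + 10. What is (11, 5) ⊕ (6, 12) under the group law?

(12, 12)

(11, 5) + (6, 12). λ = (12 - 5)/(6 - 11) ≡ 7/8 mod 13. 8⁻¹ ≡ 5 (mod 13) since 8·5 = 40 ≡ 1, so λ ≡ 9.
  x = λ² - 11 - 6 = 81 - 17 ≡ 12; y = λ·(11 - 12) - 5 ≡ 12. → (12, 12)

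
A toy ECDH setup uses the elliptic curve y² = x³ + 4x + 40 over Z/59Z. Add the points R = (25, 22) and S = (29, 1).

(51, 26)

(25, 22) + (29, 1). λ = (1 - 22)/(29 - 25) ≡ 38/4 mod 59. 4⁻¹ ≡ 15 (mod 59), so λ ≡ 39.
  x = λ² - 25 - 29 = 1521 - 54 ≡ 51; y = λ·(25 - 51) - 22 ≡ 26. → (51, 26)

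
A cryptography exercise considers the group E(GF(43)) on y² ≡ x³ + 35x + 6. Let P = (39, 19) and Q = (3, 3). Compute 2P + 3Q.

(42, 23)

First 2P:
Repeated addition: build up to 2P.
2P: tangent at (39, 19): λ = (3·39² + 35)/(2·19) ≡ 40/38. 38⁻¹ ≡ 17 (mod 43) since 38·17 = 646 ≡ 1, so λ ≡ 40·17 ≡ 35.
  x = λ² - 39 - 39 = 1225 - 78 ≡ 29; y = λ·(39 - 29) - 19 ≡ 30. → (29, 30)
2P = (29, 30).
Next 3Q:
Repeated addition: build up to 3Q.
2Q: tangent at (3, 3): λ = (3·3² + 35)/(2·3) ≡ 19/6. 6⁻¹ ≡ 36 (mod 43), so λ ≡ 19·36 ≡ 39.
  x = λ² - 3 - 3 = 1521 - 6 ≡ 10; y = λ·(3 - 10) - 3 ≡ 25. → (10, 25)
3Q: (10, 25) + (3, 3). λ = (3 - 25)/(3 - 10) ≡ 21/36 mod 43. 36⁻¹ ≡ 6 (mod 43), so λ ≡ 40.
  x = λ² - 10 - 3 = 1600 - 13 ≡ 39; y = λ·(10 - 39) - 25 ≡ 19. → (39, 19)
3Q = (39, 19).
Finally 2P + 3Q:
(29, 30) + (39, 19). λ = (19 - 30)/(39 - 29) ≡ 32/10 mod 43. 10⁻¹ ≡ 13 (mod 43) since 10·13 = 130 ≡ 1, so λ ≡ 29.
  x = λ² - 29 - 39 = 841 - 68 ≡ 42; y = λ·(29 - 42) - 30 ≡ 23. → (42, 23)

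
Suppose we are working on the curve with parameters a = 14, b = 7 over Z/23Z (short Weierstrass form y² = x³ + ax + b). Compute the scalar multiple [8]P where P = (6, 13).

(15, 21)

Repeated addition: build up to 8P.
2P: tangent at (6, 13): λ = (3·6² + 14)/(2·13) ≡ 7/3. 3⁻¹ ≡ 8 (mod 23), so λ ≡ 7·8 ≡ 10.
  x = λ² - 6 - 6 = 100 - 12 ≡ 19; y = λ·(6 - 19) - 13 ≡ 18. → (19, 18)
3P: (19, 18) + (6, 13). λ = (13 - 18)/(6 - 19) ≡ 18/10 mod 23. 10⁻¹ ≡ 7 (mod 23) since 10·7 = 70 ≡ 1, so λ ≡ 11.
  x = λ² - 19 - 6 = 121 - 25 ≡ 4; y = λ·(19 - 4) - 18 ≡ 9. → (4, 9)
4P: (4, 9) + (6, 13). λ = (13 - 9)/(6 - 4) ≡ 4/2 mod 23. 2⁻¹ ≡ 12 (mod 23) since 2·12 = 24 ≡ 1, so λ ≡ 2.
  x = λ² - 4 - 6 = 4 - 10 ≡ 17; y = λ·(4 - 17) - 9 ≡ 11. → (17, 11)
5P: (17, 11) + (6, 13). λ = (13 - 11)/(6 - 17) ≡ 2/12 mod 23. 12⁻¹ ≡ 2 (mod 23), so λ ≡ 4.
  x = λ² - 17 - 6 = 16 - 23 ≡ 16; y = λ·(17 - 16) - 11 ≡ 16. → (16, 16)
6P: (16, 16) + (6, 13). λ = (13 - 16)/(6 - 16) ≡ 20/13 mod 23. 13⁻¹ ≡ 16 (mod 23), so λ ≡ 21.
  x = λ² - 16 - 6 = 441 - 22 ≡ 5; y = λ·(16 - 5) - 16 ≡ 8. → (5, 8)
7P: (5, 8) + (6, 13). λ = (13 - 8)/(6 - 5) ≡ 5/1 mod 23. 1⁻¹ ≡ 1 (mod 23), so λ ≡ 5.
  x = λ² - 5 - 6 = 25 - 11 ≡ 14; y = λ·(5 - 14) - 8 ≡ 16. → (14, 16)
8P: (14, 16) + (6, 13). λ = (13 - 16)/(6 - 14) ≡ 20/15 mod 23. 15⁻¹ ≡ 20 (mod 23) since 15·20 = 300 ≡ 1, so λ ≡ 9.
  x = λ² - 14 - 6 = 81 - 20 ≡ 15; y = λ·(14 - 15) - 16 ≡ 21. → (15, 21)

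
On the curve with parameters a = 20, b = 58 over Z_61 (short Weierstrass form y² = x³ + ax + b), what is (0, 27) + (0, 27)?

(48, 23)

tangent at (0, 27): λ = (3·0² + 20)/(2·27) ≡ 20/54. 54⁻¹ ≡ 26 (mod 61), so λ ≡ 20·26 ≡ 32.
  x = λ² - 0 - 0 = 1024 - 0 ≡ 48; y = λ·(0 - 48) - 27 ≡ 23. → (48, 23)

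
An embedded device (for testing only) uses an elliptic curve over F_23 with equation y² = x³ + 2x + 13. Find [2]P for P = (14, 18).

(3, 0)

tangent at (14, 18): λ = (3·14² + 2)/(2·18) ≡ 15/13. 13⁻¹ ≡ 16 (mod 23), so λ ≡ 15·16 ≡ 10.
  x = λ² - 14 - 14 = 100 - 28 ≡ 3; y = λ·(14 - 3) - 18 ≡ 0. → (3, 0)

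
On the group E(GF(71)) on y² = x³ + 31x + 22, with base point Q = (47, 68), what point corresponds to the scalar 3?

(64, 39)

Repeated addition: build up to 3Q.
2Q: tangent at (47, 68): λ = (3·47² + 31)/(2·68) ≡ 55/65. 65⁻¹ ≡ 59 (mod 71) since 65·59 = 3835 ≡ 1, so λ ≡ 55·59 ≡ 50.
  x = λ² - 47 - 47 = 2500 - 94 ≡ 63; y = λ·(47 - 63) - 68 ≡ 55. → (63, 55)
3Q: (63, 55) + (47, 68). λ = (68 - 55)/(47 - 63) ≡ 13/55 mod 71. 55⁻¹ ≡ 31 (mod 71), so λ ≡ 48.
  x = λ² - 63 - 47 = 2304 - 110 ≡ 64; y = λ·(63 - 64) - 55 ≡ 39. → (64, 39)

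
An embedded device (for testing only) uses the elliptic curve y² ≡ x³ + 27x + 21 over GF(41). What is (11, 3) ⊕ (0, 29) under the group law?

(20, 22)

(11, 3) + (0, 29). λ = (29 - 3)/(0 - 11) ≡ 26/30 mod 41. 30⁻¹ ≡ 26 (mod 41), so λ ≡ 20.
  x = λ² - 11 - 0 = 400 - 11 ≡ 20; y = λ·(11 - 20) - 3 ≡ 22. → (20, 22)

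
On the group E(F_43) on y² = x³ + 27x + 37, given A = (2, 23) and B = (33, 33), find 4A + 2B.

(38, 32)

First 4A:
Double-and-add on 4 = (100)₂. Start with A = (2, 23) for the leading 1-bit.
double: tangent at (2, 23): λ = (3·2² + 27)/(2·23) ≡ 39/3. 3⁻¹ ≡ 29 (mod 43) since 3·29 = 87 ≡ 1, so λ ≡ 39·29 ≡ 13.
  x = λ² - 2 - 2 = 169 - 4 ≡ 36; y = λ·(2 - 36) - 23 ≡ 8. → (36, 8)
double: tangent at (36, 8): λ = (3·36² + 27)/(2·8) ≡ 2/16. 16⁻¹ ≡ 35 (mod 43), so λ ≡ 2·35 ≡ 27.
  x = λ² - 36 - 36 = 729 - 72 ≡ 12; y = λ·(36 - 12) - 8 ≡ 38. → (12, 38)
4A = (12, 38).
Next 2B:
Repeated addition: build up to 2B.
2B: tangent at (33, 33): λ = (3·33² + 27)/(2·33) ≡ 26/23. 23⁻¹ ≡ 15 (mod 43), so λ ≡ 26·15 ≡ 3.
  x = λ² - 33 - 33 = 9 - 66 ≡ 29; y = λ·(33 - 29) - 33 ≡ 22. → (29, 22)
2B = (29, 22).
Finally 4A + 2B:
(12, 38) + (29, 22). λ = (22 - 38)/(29 - 12) ≡ 27/17 mod 43. 17⁻¹ ≡ 38 (mod 43) since 17·38 = 646 ≡ 1, so λ ≡ 37.
  x = λ² - 12 - 29 = 1369 - 41 ≡ 38; y = λ·(12 - 38) - 38 ≡ 32. → (38, 32)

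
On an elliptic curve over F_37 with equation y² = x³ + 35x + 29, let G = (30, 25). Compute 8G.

(10, 26)

Double-and-add on 8 = (1000)₂. Start with G = (30, 25) for the leading 1-bit.
double: tangent at (30, 25): λ = (3·30² + 35)/(2·25) ≡ 34/13. 13⁻¹ ≡ 20 (mod 37), so λ ≡ 34·20 ≡ 14.
  x = λ² - 30 - 30 = 196 - 60 ≡ 25; y = λ·(30 - 25) - 25 ≡ 8. → (25, 8)
double: tangent at (25, 8): λ = (3·25² + 35)/(2·8) ≡ 23/16. 16⁻¹ ≡ 7 (mod 37), so λ ≡ 23·7 ≡ 13.
  x = λ² - 25 - 25 = 169 - 50 ≡ 8; y = λ·(25 - 8) - 8 ≡ 28. → (8, 28)
double: tangent at (8, 28): λ = (3·8² + 35)/(2·28) ≡ 5/19. 19⁻¹ ≡ 2 (mod 37) since 19·2 = 38 ≡ 1, so λ ≡ 5·2 ≡ 10.
  x = λ² - 8 - 8 = 100 - 16 ≡ 10; y = λ·(8 - 10) - 28 ≡ 26. → (10, 26)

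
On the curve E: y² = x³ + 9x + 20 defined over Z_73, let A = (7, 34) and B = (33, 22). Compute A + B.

(7, 34) + (33, 22). λ = (22 - 34)/(33 - 7) ≡ 61/26 mod 73. 26⁻¹ ≡ 59 (mod 73), so λ ≡ 22.
  x = λ² - 7 - 33 = 484 - 40 ≡ 6; y = λ·(7 - 6) - 34 ≡ 61. → (6, 61)

(6, 61)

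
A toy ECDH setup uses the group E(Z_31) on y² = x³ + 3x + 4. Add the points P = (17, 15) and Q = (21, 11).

(17, 15) + (21, 11). λ = (11 - 15)/(21 - 17) ≡ 27/4 mod 31. 4⁻¹ ≡ 8 (mod 31) since 4·8 = 32 ≡ 1, so λ ≡ 30.
  x = λ² - 17 - 21 = 900 - 38 ≡ 25; y = λ·(17 - 25) - 15 ≡ 24. → (25, 24)

(25, 24)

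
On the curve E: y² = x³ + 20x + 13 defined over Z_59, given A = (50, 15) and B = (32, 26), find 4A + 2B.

First 4A:
Repeated addition: build up to 4A.
2A: tangent at (50, 15): λ = (3·50² + 20)/(2·15) ≡ 27/30. 30⁻¹ ≡ 2 (mod 59), so λ ≡ 27·2 ≡ 54.
  x = λ² - 50 - 50 = 2916 - 100 ≡ 43; y = λ·(50 - 43) - 15 ≡ 9. → (43, 9)
3A: (43, 9) + (50, 15). λ = (15 - 9)/(50 - 43) ≡ 6/7 mod 59. 7⁻¹ ≡ 17 (mod 59), so λ ≡ 43.
  x = λ² - 43 - 50 = 1849 - 93 ≡ 45; y = λ·(43 - 45) - 9 ≡ 23. → (45, 23)
4A: (45, 23) + (50, 15). λ = (15 - 23)/(50 - 45) ≡ 51/5 mod 59. 5⁻¹ ≡ 12 (mod 59), so λ ≡ 22.
  x = λ² - 45 - 50 = 484 - 95 ≡ 35; y = λ·(45 - 35) - 23 ≡ 20. → (35, 20)
4A = (35, 20).
Next 2B:
Repeated addition: build up to 2B.
2B: tangent at (32, 26): λ = (3·32² + 20)/(2·26) ≡ 24/52. 52⁻¹ ≡ 42 (mod 59) since 52·42 = 2184 ≡ 1, so λ ≡ 24·42 ≡ 5.
  x = λ² - 32 - 32 = 25 - 64 ≡ 20; y = λ·(32 - 20) - 26 ≡ 34. → (20, 34)
2B = (20, 34).
Finally 4A + 2B:
(35, 20) + (20, 34). λ = (34 - 20)/(20 - 35) ≡ 14/44 mod 59. 44⁻¹ ≡ 55 (mod 59) since 44·55 = 2420 ≡ 1, so λ ≡ 3.
  x = λ² - 35 - 20 = 9 - 55 ≡ 13; y = λ·(35 - 13) - 20 ≡ 46. → (13, 46)

(13, 46)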